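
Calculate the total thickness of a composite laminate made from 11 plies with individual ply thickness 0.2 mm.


h = n * t_ply = 11 * 0.2 = 2.2 mm

2.2 mm


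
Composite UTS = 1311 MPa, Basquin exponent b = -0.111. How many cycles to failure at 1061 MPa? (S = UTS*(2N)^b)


N = 0.5 * (S/UTS)^(1/b) = 0.5 * (1061/1311)^(1/-0.111) = 3.3634 cycles

3.3634 cycles


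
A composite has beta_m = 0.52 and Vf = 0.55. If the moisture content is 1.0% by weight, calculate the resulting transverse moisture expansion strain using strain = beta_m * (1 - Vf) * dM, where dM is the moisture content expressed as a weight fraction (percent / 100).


dM = 1.0/100 = 0.01
strain = beta_m * (1-Vf) * dM = 0.52 * 0.45 * 0.01 = 0.00234

0.00234


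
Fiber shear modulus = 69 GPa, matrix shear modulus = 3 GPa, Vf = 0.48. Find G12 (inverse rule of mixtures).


1/G12 = Vf/Gf + (1-Vf)/Gm = 0.48/69 + 0.52/3
G12 = 5.55 GPa

5.55 GPa


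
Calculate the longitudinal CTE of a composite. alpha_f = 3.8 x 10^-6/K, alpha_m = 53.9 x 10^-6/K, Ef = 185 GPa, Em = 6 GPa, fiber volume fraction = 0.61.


E1 = Ef*Vf + Em*(1-Vf) = 115.19
alpha_1 = (alpha_f*Ef*Vf + alpha_m*Em*(1-Vf))/E1 = 4.82 x 10^-6/K

4.82 x 10^-6/K


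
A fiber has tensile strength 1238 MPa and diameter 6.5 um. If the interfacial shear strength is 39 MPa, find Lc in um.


Lc = sigma_f * d / (2 * tau_i) = 1238 * 6.5 / (2 * 39) = 103.2 um

103.2 um


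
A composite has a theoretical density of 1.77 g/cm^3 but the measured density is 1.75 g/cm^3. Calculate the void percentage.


Void% = (rho_theo - rho_actual)/rho_theo * 100 = (1.77 - 1.75)/1.77 * 100 = 1.13%

1.13%


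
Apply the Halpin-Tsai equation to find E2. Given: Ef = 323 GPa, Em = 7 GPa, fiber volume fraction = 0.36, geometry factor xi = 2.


eta = (Ef/Em - 1)/(Ef/Em + xi) = (46.1429 - 1)/(46.1429 + 2) = 0.9377
E2 = Em*(1+xi*eta*Vf)/(1-eta*Vf) = 17.7 GPa

17.7 GPa


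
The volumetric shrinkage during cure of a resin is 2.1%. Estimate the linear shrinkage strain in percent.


Linear shrinkage ≈ vol_shrink/3 = 2.1/3 = 0.7%

0.7%


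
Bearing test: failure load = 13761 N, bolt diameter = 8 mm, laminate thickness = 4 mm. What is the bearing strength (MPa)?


sigma_br = F/(d*h) = 13761/(8*4) = 430.0 MPa

430.0 MPa


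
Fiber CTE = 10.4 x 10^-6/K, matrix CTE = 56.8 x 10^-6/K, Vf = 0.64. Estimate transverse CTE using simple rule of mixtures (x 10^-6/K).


alpha_2 = alpha_f*Vf + alpha_m*(1-Vf) = 10.4*0.64 + 56.8*0.36 = 27.1 x 10^-6/K

27.1 x 10^-6/K


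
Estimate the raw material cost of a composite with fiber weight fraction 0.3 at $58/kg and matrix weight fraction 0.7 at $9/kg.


Cost = cost_f*Wf + cost_m*Wm = 58*0.3 + 9*0.7 = $23.7/kg

$23.7/kg


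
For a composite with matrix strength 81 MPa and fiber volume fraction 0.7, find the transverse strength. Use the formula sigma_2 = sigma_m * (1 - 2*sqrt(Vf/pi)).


factor = 1 - 2*sqrt(0.7/pi) = 0.0559
sigma_2 = 81 * 0.0559 = 4.53 MPa

4.53 MPa


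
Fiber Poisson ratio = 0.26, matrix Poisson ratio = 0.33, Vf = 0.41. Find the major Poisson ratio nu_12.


nu_12 = nu_f*Vf + nu_m*(1-Vf) = 0.26*0.41 + 0.33*0.59 = 0.3013

0.3013


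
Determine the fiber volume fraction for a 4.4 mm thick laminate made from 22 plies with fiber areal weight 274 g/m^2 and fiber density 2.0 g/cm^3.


Vf = n * FAW / (rho_f * h * 1000) = 22 * 274 / (2.0 * 4.4 * 1000) = 0.685

0.685


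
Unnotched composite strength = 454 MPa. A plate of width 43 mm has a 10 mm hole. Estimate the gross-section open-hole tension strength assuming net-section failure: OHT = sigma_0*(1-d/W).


OHT = sigma_0*(1-d/W) = 454*(1-10/43) = 348.4 MPa

348.4 MPa


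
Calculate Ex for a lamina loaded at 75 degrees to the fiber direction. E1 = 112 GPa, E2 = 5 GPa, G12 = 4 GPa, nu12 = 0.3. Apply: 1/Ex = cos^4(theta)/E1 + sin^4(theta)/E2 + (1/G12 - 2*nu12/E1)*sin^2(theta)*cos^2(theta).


cos^4(75) = 0.004487, sin^4(75) = 0.870513, sin^2(75)*cos^2(75) = 0.0625
1/G12 - 2*nu12/E1 = 1/4 - 2*0.3/112 = 0.244643 GPa^-1
1/Ex = 0.004487/112 + 0.870513/5 + 0.244643*0.0625 = 0.1894328 GPa^-1
Ex = 5.28 GPa

5.28 GPa


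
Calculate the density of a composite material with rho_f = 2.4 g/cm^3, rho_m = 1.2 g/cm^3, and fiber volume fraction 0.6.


rho_c = rho_f*Vf + rho_m*(1-Vf) = 2.4*0.6 + 1.2*0.4 = 1.92 g/cm^3

1.92 g/cm^3


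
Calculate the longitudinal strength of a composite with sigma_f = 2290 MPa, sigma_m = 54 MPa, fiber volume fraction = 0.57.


sigma_1 = sigma_f*Vf + sigma_m*(1-Vf) = 2290*0.57 + 54*0.43 = 1328.5 MPa

1328.5 MPa


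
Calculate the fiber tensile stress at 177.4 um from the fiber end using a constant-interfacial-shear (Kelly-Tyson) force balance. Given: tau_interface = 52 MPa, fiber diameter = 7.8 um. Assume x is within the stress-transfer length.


Force balance: sigma_f * (pi*d^2/4) = tau * (pi*d) * x  ->  sigma_f = 4 * tau * x / d
sigma_f = 4 * 52 * 177.4 / 7.8 = 4730.7 MPa

4730.7 MPa


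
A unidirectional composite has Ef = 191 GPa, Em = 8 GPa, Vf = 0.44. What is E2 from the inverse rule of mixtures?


1/E2 = Vf/Ef + (1-Vf)/Em = 0.44/191 + 0.56/8
E2 = 13.83 GPa

13.83 GPa


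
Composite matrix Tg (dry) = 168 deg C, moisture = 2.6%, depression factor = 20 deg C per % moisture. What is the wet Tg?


Tg_wet = Tg_dry - k*moisture = 168 - 20*2.6 = 116.0 deg C

116.0 deg C


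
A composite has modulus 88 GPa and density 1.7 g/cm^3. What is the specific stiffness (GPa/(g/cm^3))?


Specific stiffness = E/rho = 88/1.7 = 51.8 GPa/(g/cm^3)

51.8 GPa/(g/cm^3)


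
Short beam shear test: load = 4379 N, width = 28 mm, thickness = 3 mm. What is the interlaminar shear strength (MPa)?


ILSS = 3F/(4bh) = 3*4379/(4*28*3) = 39.1 MPa

39.1 MPa


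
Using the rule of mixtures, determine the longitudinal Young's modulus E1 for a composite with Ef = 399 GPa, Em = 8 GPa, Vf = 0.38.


E1 = Ef*Vf + Em*(1-Vf) = 399*0.38 + 8*0.62 = 156.58 GPa

156.58 GPa


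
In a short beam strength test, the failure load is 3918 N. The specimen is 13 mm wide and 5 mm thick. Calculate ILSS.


ILSS = 3F/(4bh) = 3*3918/(4*13*5) = 45.21 MPa

45.21 MPa


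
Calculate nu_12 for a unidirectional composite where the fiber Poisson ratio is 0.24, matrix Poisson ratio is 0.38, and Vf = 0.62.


nu_12 = nu_f*Vf + nu_m*(1-Vf) = 0.24*0.62 + 0.38*0.38 = 0.2932

0.2932


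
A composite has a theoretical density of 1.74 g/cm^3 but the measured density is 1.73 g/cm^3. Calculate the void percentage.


Void% = (rho_theo - rho_actual)/rho_theo * 100 = (1.74 - 1.73)/1.74 * 100 = 0.57%

0.57%


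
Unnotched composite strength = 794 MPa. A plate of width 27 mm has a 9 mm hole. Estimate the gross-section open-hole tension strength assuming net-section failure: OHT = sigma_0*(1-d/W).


OHT = sigma_0*(1-d/W) = 794*(1-9/27) = 529.3 MPa

529.3 MPa


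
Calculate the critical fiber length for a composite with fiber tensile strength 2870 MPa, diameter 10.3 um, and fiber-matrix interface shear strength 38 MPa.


Lc = sigma_f * d / (2 * tau_i) = 2870 * 10.3 / (2 * 38) = 389.0 um

389.0 um


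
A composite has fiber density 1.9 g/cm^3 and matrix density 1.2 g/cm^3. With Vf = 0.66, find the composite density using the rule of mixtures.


rho_c = rho_f*Vf + rho_m*(1-Vf) = 1.9*0.66 + 1.2*0.34 = 1.662 g/cm^3

1.662 g/cm^3


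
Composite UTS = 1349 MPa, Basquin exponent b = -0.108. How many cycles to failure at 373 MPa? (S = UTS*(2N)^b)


N = 0.5 * (S/UTS)^(1/b) = 0.5 * (373/1349)^(1/-0.108) = 73865.7850 cycles

73865.7850 cycles


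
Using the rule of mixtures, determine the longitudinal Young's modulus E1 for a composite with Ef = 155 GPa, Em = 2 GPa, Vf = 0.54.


E1 = Ef*Vf + Em*(1-Vf) = 155*0.54 + 2*0.46 = 84.62 GPa

84.62 GPa


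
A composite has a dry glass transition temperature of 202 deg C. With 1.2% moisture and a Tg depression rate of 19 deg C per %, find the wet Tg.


Tg_wet = Tg_dry - k*moisture = 202 - 19*1.2 = 179.2 deg C

179.2 deg C


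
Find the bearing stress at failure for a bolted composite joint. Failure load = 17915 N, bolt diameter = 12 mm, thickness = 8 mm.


sigma_br = F/(d*h) = 17915/(12*8) = 186.6 MPa

186.6 MPa


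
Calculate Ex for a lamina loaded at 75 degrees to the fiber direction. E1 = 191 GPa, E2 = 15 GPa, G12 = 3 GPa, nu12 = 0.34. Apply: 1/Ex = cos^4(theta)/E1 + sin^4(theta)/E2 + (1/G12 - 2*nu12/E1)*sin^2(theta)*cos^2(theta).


cos^4(75) = 0.004487, sin^4(75) = 0.870513, sin^2(75)*cos^2(75) = 0.0625
1/G12 - 2*nu12/E1 = 1/3 - 2*0.34/191 = 0.329773 GPa^-1
1/Ex = 0.004487/191 + 0.870513/15 + 0.329773*0.0625 = 0.0786685 GPa^-1
Ex = 12.71 GPa

12.71 GPa


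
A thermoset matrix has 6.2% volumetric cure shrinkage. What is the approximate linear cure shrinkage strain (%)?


Linear shrinkage ≈ vol_shrink/3 = 6.2/3 = 2.067%

2.067%


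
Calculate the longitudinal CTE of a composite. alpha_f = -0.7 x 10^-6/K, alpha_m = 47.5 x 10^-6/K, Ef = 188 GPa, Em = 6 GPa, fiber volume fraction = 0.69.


E1 = Ef*Vf + Em*(1-Vf) = 131.58
alpha_1 = (alpha_f*Ef*Vf + alpha_m*Em*(1-Vf))/E1 = -0.02 x 10^-6/K

-0.02 x 10^-6/K


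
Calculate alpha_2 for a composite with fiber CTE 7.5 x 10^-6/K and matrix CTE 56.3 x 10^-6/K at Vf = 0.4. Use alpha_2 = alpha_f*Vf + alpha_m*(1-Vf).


alpha_2 = alpha_f*Vf + alpha_m*(1-Vf) = 7.5*0.4 + 56.3*0.6 = 36.8 x 10^-6/K

36.8 x 10^-6/K


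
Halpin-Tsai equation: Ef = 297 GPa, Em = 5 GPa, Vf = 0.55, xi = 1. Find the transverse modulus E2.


eta = (Ef/Em - 1)/(Ef/Em + xi) = (59.4 - 1)/(59.4 + 1) = 0.9669
E2 = Em*(1+xi*eta*Vf)/(1-eta*Vf) = 16.36 GPa

16.36 GPa


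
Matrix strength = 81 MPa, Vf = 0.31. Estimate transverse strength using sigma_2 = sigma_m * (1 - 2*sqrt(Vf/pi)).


factor = 1 - 2*sqrt(0.31/pi) = 0.3717
sigma_2 = 81 * 0.3717 = 30.11 MPa

30.11 MPa


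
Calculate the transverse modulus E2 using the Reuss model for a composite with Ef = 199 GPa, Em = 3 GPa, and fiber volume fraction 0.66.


1/E2 = Vf/Ef + (1-Vf)/Em = 0.66/199 + 0.34/3
E2 = 8.57 GPa

8.57 GPa


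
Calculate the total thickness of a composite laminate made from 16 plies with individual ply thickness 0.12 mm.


h = n * t_ply = 16 * 0.12 = 1.92 mm

1.92 mm


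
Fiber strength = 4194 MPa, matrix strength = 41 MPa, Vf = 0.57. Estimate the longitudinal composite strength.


sigma_1 = sigma_f*Vf + sigma_m*(1-Vf) = 4194*0.57 + 41*0.43 = 2408.2 MPa

2408.2 MPa


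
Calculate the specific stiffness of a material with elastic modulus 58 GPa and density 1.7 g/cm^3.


Specific stiffness = E/rho = 58/1.7 = 34.1 GPa/(g/cm^3)

34.1 GPa/(g/cm^3)


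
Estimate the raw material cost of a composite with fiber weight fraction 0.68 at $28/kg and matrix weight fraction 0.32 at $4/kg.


Cost = cost_f*Wf + cost_m*Wm = 28*0.68 + 4*0.32 = $20.32/kg

$20.32/kg


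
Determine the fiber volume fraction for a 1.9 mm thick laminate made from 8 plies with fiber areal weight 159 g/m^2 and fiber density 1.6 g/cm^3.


Vf = n * FAW / (rho_f * h * 1000) = 8 * 159 / (1.6 * 1.9 * 1000) = 0.4184

0.4184


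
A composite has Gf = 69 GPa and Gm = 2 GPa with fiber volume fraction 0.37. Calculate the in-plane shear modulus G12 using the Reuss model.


1/G12 = Vf/Gf + (1-Vf)/Gm = 0.37/69 + 0.63/2
G12 = 3.12 GPa

3.12 GPa


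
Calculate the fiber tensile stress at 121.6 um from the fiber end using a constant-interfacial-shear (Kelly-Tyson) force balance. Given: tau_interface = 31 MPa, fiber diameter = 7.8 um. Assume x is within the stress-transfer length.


Force balance: sigma_f * (pi*d^2/4) = tau * (pi*d) * x  ->  sigma_f = 4 * tau * x / d
sigma_f = 4 * 31 * 121.6 / 7.8 = 1933.1 MPa

1933.1 MPa


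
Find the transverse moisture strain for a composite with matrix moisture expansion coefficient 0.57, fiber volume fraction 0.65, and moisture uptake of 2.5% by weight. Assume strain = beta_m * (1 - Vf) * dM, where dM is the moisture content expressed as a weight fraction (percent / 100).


dM = 2.5/100 = 0.025
strain = beta_m * (1-Vf) * dM = 0.57 * 0.35 * 0.025 = 0.0049875

0.0049875


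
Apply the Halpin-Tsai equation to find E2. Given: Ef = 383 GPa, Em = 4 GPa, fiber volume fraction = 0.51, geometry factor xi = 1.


eta = (Ef/Em - 1)/(Ef/Em + xi) = (95.75 - 1)/(95.75 + 1) = 0.9793
E2 = Em*(1+xi*eta*Vf)/(1-eta*Vf) = 11.98 GPa

11.98 GPa


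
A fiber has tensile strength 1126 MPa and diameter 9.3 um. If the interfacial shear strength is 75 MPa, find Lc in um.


Lc = sigma_f * d / (2 * tau_i) = 1126 * 9.3 / (2 * 75) = 69.8 um

69.8 um


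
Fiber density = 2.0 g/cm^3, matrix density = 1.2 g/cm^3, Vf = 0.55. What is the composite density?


rho_c = rho_f*Vf + rho_m*(1-Vf) = 2.0*0.55 + 1.2*0.45 = 1.64 g/cm^3

1.64 g/cm^3


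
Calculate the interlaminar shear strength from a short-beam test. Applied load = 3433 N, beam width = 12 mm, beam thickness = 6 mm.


ILSS = 3F/(4bh) = 3*3433/(4*12*6) = 35.76 MPa

35.76 MPa


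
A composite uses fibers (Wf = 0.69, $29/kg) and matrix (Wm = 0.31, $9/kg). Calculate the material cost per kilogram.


Cost = cost_f*Wf + cost_m*Wm = 29*0.69 + 9*0.31 = $22.8/kg

$22.8/kg


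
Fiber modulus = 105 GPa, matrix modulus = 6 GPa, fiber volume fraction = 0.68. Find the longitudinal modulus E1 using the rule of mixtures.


E1 = Ef*Vf + Em*(1-Vf) = 105*0.68 + 6*0.32 = 73.32 GPa

73.32 GPa


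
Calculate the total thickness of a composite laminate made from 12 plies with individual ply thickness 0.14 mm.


h = n * t_ply = 12 * 0.14 = 1.68 mm

1.68 mm


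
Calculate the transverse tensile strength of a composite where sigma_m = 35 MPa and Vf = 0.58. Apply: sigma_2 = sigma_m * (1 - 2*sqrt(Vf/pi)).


factor = 1 - 2*sqrt(0.58/pi) = 0.1407
sigma_2 = 35 * 0.1407 = 4.92 MPa

4.92 MPa


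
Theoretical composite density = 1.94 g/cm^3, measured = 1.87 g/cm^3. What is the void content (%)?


Void% = (rho_theo - rho_actual)/rho_theo * 100 = (1.94 - 1.87)/1.94 * 100 = 3.61%

3.61%


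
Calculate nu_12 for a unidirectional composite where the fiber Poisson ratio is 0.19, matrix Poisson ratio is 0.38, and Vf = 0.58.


nu_12 = nu_f*Vf + nu_m*(1-Vf) = 0.19*0.58 + 0.38*0.42 = 0.2698

0.2698


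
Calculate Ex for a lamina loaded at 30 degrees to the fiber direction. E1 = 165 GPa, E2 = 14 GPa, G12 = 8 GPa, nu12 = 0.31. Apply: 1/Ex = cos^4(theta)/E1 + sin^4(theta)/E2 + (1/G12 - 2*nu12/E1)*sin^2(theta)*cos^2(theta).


cos^4(30) = 0.5625, sin^4(30) = 0.0625, sin^2(30)*cos^2(30) = 0.1875
1/G12 - 2*nu12/E1 = 1/8 - 2*0.31/165 = 0.121242 GPa^-1
1/Ex = 0.5625/165 + 0.0625/14 + 0.121242*0.1875 = 0.0306063 GPa^-1
Ex = 32.67 GPa

32.67 GPa


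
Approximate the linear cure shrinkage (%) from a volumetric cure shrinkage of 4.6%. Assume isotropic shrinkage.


Linear shrinkage ≈ vol_shrink/3 = 4.6/3 = 1.533%

1.533%


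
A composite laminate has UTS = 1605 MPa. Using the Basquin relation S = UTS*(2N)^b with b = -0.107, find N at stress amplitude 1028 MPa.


N = 0.5 * (S/UTS)^(1/b) = 0.5 * (1028/1605)^(1/-0.107) = 32.1523 cycles

32.1523 cycles


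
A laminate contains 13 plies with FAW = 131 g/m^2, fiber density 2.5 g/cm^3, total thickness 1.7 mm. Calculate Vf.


Vf = n * FAW / (rho_f * h * 1000) = 13 * 131 / (2.5 * 1.7 * 1000) = 0.4007

0.4007


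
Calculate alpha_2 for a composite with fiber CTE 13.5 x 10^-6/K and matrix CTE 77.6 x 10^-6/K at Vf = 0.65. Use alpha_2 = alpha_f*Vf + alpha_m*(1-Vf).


alpha_2 = alpha_f*Vf + alpha_m*(1-Vf) = 13.5*0.65 + 77.6*0.35 = 35.9 x 10^-6/K

35.9 x 10^-6/K


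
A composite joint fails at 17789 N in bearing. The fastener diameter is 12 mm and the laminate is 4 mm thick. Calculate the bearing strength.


sigma_br = F/(d*h) = 17789/(12*4) = 370.6 MPa

370.6 MPa


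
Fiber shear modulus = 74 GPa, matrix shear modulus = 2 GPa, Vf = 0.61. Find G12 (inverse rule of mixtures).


1/G12 = Vf/Gf + (1-Vf)/Gm = 0.61/74 + 0.39/2
G12 = 4.92 GPa

4.92 GPa


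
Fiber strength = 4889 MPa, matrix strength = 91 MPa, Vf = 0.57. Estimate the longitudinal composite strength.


sigma_1 = sigma_f*Vf + sigma_m*(1-Vf) = 4889*0.57 + 91*0.43 = 2825.9 MPa

2825.9 MPa


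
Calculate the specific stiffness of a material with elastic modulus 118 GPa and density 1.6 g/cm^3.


Specific stiffness = E/rho = 118/1.6 = 73.8 GPa/(g/cm^3)

73.8 GPa/(g/cm^3)


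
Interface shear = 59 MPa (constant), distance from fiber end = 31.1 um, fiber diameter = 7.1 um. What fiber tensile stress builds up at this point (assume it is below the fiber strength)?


Force balance: sigma_f * (pi*d^2/4) = tau * (pi*d) * x  ->  sigma_f = 4 * tau * x / d
sigma_f = 4 * 59 * 31.1 / 7.1 = 1033.7 MPa

1033.7 MPa


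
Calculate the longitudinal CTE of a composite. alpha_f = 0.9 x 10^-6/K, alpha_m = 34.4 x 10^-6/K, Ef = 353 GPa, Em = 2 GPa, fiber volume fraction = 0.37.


E1 = Ef*Vf + Em*(1-Vf) = 131.87
alpha_1 = (alpha_f*Ef*Vf + alpha_m*Em*(1-Vf))/E1 = 1.22 x 10^-6/K

1.22 x 10^-6/K


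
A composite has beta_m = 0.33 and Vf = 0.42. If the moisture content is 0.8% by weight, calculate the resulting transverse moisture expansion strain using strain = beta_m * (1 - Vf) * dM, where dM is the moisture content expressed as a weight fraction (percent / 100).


dM = 0.8/100 = 0.008
strain = beta_m * (1-Vf) * dM = 0.33 * 0.58 * 0.008 = 0.0015312

0.0015312


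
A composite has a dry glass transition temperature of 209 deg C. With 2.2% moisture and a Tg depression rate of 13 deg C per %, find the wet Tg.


Tg_wet = Tg_dry - k*moisture = 209 - 13*2.2 = 180.4 deg C

180.4 deg C


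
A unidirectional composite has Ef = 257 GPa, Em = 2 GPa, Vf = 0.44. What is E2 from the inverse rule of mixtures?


1/E2 = Vf/Ef + (1-Vf)/Em = 0.44/257 + 0.56/2
E2 = 3.55 GPa

3.55 GPa


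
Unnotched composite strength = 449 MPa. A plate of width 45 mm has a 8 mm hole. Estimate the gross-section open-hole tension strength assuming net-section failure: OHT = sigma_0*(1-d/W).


OHT = sigma_0*(1-d/W) = 449*(1-8/45) = 369.2 MPa

369.2 MPa


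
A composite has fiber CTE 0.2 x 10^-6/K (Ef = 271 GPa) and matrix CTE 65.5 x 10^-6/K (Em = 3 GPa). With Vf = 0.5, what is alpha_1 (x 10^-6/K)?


E1 = Ef*Vf + Em*(1-Vf) = 137.0
alpha_1 = (alpha_f*Ef*Vf + alpha_m*Em*(1-Vf))/E1 = 0.91 x 10^-6/K

0.91 x 10^-6/K


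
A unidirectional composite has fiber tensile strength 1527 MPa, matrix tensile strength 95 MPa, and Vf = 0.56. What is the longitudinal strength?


sigma_1 = sigma_f*Vf + sigma_m*(1-Vf) = 1527*0.56 + 95*0.44 = 896.9 MPa

896.9 MPa


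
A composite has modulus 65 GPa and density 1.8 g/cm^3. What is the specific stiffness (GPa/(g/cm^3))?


Specific stiffness = E/rho = 65/1.8 = 36.1 GPa/(g/cm^3)

36.1 GPa/(g/cm^3)


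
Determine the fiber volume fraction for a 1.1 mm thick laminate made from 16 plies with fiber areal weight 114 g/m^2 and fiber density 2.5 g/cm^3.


Vf = n * FAW / (rho_f * h * 1000) = 16 * 114 / (2.5 * 1.1 * 1000) = 0.6633

0.6633


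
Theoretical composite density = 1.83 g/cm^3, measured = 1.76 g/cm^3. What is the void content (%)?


Void% = (rho_theo - rho_actual)/rho_theo * 100 = (1.83 - 1.76)/1.83 * 100 = 3.83%

3.83%


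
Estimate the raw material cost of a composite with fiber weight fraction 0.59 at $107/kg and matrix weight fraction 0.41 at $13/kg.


Cost = cost_f*Wf + cost_m*Wm = 107*0.59 + 13*0.41 = $68.46/kg

$68.46/kg


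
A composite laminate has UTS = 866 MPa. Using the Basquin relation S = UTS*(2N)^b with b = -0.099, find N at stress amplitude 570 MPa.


N = 0.5 * (S/UTS)^(1/b) = 0.5 * (570/866)^(1/-0.099) = 34.1781 cycles

34.1781 cycles


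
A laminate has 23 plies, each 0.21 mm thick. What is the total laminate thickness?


h = n * t_ply = 23 * 0.21 = 4.83 mm

4.83 mm


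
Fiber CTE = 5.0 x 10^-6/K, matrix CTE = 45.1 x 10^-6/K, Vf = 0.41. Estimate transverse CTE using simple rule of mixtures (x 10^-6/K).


alpha_2 = alpha_f*Vf + alpha_m*(1-Vf) = 5.0*0.41 + 45.1*0.59 = 28.7 x 10^-6/K

28.7 x 10^-6/K


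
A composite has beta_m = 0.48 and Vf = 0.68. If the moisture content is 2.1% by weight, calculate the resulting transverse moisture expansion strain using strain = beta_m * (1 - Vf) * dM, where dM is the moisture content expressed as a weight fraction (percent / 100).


dM = 2.1/100 = 0.021
strain = beta_m * (1-Vf) * dM = 0.48 * 0.32 * 0.021 = 0.0032256

0.0032256


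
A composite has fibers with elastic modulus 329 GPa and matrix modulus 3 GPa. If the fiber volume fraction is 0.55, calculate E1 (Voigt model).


E1 = Ef*Vf + Em*(1-Vf) = 329*0.55 + 3*0.45 = 182.3 GPa

182.3 GPa


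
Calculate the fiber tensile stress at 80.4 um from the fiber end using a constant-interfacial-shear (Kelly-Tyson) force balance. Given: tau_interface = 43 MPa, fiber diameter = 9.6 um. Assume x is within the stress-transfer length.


Force balance: sigma_f * (pi*d^2/4) = tau * (pi*d) * x  ->  sigma_f = 4 * tau * x / d
sigma_f = 4 * 43 * 80.4 / 9.6 = 1440.5 MPa

1440.5 MPa


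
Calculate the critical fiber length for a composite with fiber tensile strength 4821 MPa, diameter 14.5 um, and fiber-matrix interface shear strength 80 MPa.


Lc = sigma_f * d / (2 * tau_i) = 4821 * 14.5 / (2 * 80) = 436.9 um

436.9 um


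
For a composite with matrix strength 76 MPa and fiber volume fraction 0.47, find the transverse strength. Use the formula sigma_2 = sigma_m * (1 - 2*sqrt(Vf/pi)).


factor = 1 - 2*sqrt(0.47/pi) = 0.2264
sigma_2 = 76 * 0.2264 = 17.21 MPa

17.21 MPa


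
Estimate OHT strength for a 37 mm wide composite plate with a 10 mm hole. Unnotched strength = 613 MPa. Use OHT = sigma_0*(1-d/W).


OHT = sigma_0*(1-d/W) = 613*(1-10/37) = 447.3 MPa

447.3 MPa


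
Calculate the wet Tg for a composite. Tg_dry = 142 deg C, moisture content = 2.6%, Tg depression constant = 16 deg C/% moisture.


Tg_wet = Tg_dry - k*moisture = 142 - 16*2.6 = 100.4 deg C

100.4 deg C


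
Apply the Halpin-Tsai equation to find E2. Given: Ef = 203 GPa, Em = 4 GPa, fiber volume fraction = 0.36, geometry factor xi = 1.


eta = (Ef/Em - 1)/(Ef/Em + xi) = (50.75 - 1)/(50.75 + 1) = 0.9614
E2 = Em*(1+xi*eta*Vf)/(1-eta*Vf) = 8.23 GPa

8.23 GPa


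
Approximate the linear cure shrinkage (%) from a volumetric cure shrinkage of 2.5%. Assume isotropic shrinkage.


Linear shrinkage ≈ vol_shrink/3 = 2.5/3 = 0.833%

0.833%


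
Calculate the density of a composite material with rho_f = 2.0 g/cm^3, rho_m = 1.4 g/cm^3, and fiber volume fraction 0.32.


rho_c = rho_f*Vf + rho_m*(1-Vf) = 2.0*0.32 + 1.4*0.68 = 1.592 g/cm^3

1.592 g/cm^3


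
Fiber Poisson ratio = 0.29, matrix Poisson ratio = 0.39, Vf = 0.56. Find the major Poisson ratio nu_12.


nu_12 = nu_f*Vf + nu_m*(1-Vf) = 0.29*0.56 + 0.39*0.44 = 0.334

0.334


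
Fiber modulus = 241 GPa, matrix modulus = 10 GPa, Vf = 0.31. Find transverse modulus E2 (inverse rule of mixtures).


1/E2 = Vf/Ef + (1-Vf)/Em = 0.31/241 + 0.69/10
E2 = 14.23 GPa

14.23 GPa


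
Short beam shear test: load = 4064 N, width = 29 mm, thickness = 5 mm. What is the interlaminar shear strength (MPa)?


ILSS = 3F/(4bh) = 3*4064/(4*29*5) = 21.02 MPa

21.02 MPa


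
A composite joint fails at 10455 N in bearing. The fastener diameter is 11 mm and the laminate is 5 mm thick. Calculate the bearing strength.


sigma_br = F/(d*h) = 10455/(11*5) = 190.1 MPa

190.1 MPa


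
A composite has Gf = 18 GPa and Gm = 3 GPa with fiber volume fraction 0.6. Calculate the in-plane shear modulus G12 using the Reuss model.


1/G12 = Vf/Gf + (1-Vf)/Gm = 0.6/18 + 0.4/3
G12 = 6.0 GPa

6.0 GPa


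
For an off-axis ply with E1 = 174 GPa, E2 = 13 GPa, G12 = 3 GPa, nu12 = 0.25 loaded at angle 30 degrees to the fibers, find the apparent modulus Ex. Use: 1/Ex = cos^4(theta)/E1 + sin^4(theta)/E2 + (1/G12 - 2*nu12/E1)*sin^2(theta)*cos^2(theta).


cos^4(30) = 0.5625, sin^4(30) = 0.0625, sin^2(30)*cos^2(30) = 0.1875
1/G12 - 2*nu12/E1 = 1/3 - 2*0.25/174 = 0.33046 GPa^-1
1/Ex = 0.5625/174 + 0.0625/13 + 0.33046*0.1875 = 0.0700017 GPa^-1
Ex = 14.29 GPa

14.29 GPa


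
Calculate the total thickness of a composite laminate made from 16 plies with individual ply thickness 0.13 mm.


h = n * t_ply = 16 * 0.13 = 2.08 mm

2.08 mm


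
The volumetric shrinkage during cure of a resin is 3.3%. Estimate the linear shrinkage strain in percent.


Linear shrinkage ≈ vol_shrink/3 = 3.3/3 = 1.1%

1.1%


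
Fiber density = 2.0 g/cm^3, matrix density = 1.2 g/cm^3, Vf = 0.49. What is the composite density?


rho_c = rho_f*Vf + rho_m*(1-Vf) = 2.0*0.49 + 1.2*0.51 = 1.592 g/cm^3

1.592 g/cm^3


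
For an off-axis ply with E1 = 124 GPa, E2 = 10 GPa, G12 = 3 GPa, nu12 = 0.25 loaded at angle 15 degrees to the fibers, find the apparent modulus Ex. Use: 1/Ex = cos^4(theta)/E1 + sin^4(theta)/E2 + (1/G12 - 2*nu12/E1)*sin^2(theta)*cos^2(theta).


cos^4(15) = 0.870513, sin^4(15) = 0.004487, sin^2(15)*cos^2(15) = 0.0625
1/G12 - 2*nu12/E1 = 1/3 - 2*0.25/124 = 0.329301 GPa^-1
1/Ex = 0.870513/124 + 0.004487/10 + 0.329301*0.0625 = 0.0280503 GPa^-1
Ex = 35.65 GPa

35.65 GPa


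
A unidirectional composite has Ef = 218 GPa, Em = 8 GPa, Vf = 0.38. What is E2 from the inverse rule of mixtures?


1/E2 = Vf/Ef + (1-Vf)/Em = 0.38/218 + 0.62/8
E2 = 12.62 GPa

12.62 GPa


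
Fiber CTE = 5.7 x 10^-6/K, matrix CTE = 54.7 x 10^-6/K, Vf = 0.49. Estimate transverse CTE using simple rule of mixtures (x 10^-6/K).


alpha_2 = alpha_f*Vf + alpha_m*(1-Vf) = 5.7*0.49 + 54.7*0.51 = 30.7 x 10^-6/K

30.7 x 10^-6/K


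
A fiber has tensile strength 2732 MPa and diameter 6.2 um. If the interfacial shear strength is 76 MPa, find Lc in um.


Lc = sigma_f * d / (2 * tau_i) = 2732 * 6.2 / (2 * 76) = 111.4 um

111.4 um


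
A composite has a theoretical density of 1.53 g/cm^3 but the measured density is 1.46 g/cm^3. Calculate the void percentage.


Void% = (rho_theo - rho_actual)/rho_theo * 100 = (1.53 - 1.46)/1.53 * 100 = 4.58%

4.58%


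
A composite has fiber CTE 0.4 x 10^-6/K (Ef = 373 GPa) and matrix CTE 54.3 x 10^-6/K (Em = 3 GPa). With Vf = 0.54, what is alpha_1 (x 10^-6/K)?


E1 = Ef*Vf + Em*(1-Vf) = 202.8
alpha_1 = (alpha_f*Ef*Vf + alpha_m*Em*(1-Vf))/E1 = 0.77 x 10^-6/K

0.77 x 10^-6/K


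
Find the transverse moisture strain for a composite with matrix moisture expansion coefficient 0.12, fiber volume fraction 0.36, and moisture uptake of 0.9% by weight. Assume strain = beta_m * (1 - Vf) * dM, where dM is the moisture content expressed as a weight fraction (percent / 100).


dM = 0.9/100 = 0.009
strain = beta_m * (1-Vf) * dM = 0.12 * 0.64 * 0.009 = 0.0006912

0.0006912


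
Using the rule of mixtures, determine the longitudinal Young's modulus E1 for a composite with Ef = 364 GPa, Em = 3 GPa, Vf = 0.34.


E1 = Ef*Vf + Em*(1-Vf) = 364*0.34 + 3*0.66 = 125.74 GPa

125.74 GPa


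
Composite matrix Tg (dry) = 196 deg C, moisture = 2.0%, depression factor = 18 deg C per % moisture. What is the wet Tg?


Tg_wet = Tg_dry - k*moisture = 196 - 18*2.0 = 160.0 deg C

160.0 deg C


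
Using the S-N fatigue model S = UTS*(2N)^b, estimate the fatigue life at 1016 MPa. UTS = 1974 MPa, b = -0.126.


N = 0.5 * (S/UTS)^(1/b) = 0.5 * (1016/1974)^(1/-0.126) = 97.3381 cycles

97.3381 cycles


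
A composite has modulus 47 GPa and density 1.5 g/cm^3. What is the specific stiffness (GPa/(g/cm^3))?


Specific stiffness = E/rho = 47/1.5 = 31.3 GPa/(g/cm^3)

31.3 GPa/(g/cm^3)


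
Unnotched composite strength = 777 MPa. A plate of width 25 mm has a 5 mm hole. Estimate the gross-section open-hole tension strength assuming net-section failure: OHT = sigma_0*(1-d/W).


OHT = sigma_0*(1-d/W) = 777*(1-5/25) = 621.6 MPa

621.6 MPa


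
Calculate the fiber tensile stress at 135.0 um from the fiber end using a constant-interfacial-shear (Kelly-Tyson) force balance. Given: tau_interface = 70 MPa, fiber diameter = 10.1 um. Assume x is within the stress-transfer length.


Force balance: sigma_f * (pi*d^2/4) = tau * (pi*d) * x  ->  sigma_f = 4 * tau * x / d
sigma_f = 4 * 70 * 135.0 / 10.1 = 3742.6 MPa

3742.6 MPa


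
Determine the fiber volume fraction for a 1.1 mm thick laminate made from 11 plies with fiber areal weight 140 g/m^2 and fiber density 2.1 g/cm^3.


Vf = n * FAW / (rho_f * h * 1000) = 11 * 140 / (2.1 * 1.1 * 1000) = 0.6667

0.6667


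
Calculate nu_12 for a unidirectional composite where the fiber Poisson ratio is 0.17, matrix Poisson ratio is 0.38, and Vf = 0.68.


nu_12 = nu_f*Vf + nu_m*(1-Vf) = 0.17*0.68 + 0.38*0.32 = 0.2372

0.2372


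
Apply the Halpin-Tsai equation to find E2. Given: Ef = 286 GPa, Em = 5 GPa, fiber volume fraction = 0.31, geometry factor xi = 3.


eta = (Ef/Em - 1)/(Ef/Em + xi) = (57.2 - 1)/(57.2 + 3) = 0.9336
E2 = Em*(1+xi*eta*Vf)/(1-eta*Vf) = 13.15 GPa

13.15 GPa


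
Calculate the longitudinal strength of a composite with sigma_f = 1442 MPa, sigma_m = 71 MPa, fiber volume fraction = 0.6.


sigma_1 = sigma_f*Vf + sigma_m*(1-Vf) = 1442*0.6 + 71*0.4 = 893.6 MPa

893.6 MPa


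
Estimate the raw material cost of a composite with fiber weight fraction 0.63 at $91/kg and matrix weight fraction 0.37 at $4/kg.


Cost = cost_f*Wf + cost_m*Wm = 91*0.63 + 4*0.37 = $58.81/kg

$58.81/kg


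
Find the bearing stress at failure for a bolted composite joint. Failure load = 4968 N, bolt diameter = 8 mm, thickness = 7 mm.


sigma_br = F/(d*h) = 4968/(8*7) = 88.7 MPa

88.7 MPa


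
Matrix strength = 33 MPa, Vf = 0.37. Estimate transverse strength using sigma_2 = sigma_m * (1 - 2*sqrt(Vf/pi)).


factor = 1 - 2*sqrt(0.37/pi) = 0.3136
sigma_2 = 33 * 0.3136 = 10.35 MPa

10.35 MPa


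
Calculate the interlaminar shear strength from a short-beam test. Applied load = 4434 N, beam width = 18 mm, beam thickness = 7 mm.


ILSS = 3F/(4bh) = 3*4434/(4*18*7) = 26.39 MPa

26.39 MPa


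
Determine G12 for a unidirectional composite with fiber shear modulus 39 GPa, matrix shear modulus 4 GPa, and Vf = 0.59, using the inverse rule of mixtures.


1/G12 = Vf/Gf + (1-Vf)/Gm = 0.59/39 + 0.41/4
G12 = 8.5 GPa

8.5 GPa


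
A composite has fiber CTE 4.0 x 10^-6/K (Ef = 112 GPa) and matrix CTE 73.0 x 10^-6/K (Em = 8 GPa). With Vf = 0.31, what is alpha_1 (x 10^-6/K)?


E1 = Ef*Vf + Em*(1-Vf) = 40.24
alpha_1 = (alpha_f*Ef*Vf + alpha_m*Em*(1-Vf))/E1 = 13.47 x 10^-6/K

13.47 x 10^-6/K


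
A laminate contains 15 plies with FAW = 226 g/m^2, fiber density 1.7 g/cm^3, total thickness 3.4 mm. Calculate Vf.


Vf = n * FAW / (rho_f * h * 1000) = 15 * 226 / (1.7 * 3.4 * 1000) = 0.5865

0.5865


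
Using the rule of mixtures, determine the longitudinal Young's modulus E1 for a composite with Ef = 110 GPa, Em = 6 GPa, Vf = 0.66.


E1 = Ef*Vf + Em*(1-Vf) = 110*0.66 + 6*0.34 = 74.64 GPa

74.64 GPa


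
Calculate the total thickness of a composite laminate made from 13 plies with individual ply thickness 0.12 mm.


h = n * t_ply = 13 * 0.12 = 1.56 mm

1.56 mm


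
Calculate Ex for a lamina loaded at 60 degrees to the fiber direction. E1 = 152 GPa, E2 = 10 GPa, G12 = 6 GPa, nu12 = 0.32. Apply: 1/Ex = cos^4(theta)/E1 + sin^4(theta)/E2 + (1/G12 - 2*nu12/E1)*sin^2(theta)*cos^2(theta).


cos^4(60) = 0.0625, sin^4(60) = 0.5625, sin^2(60)*cos^2(60) = 0.1875
1/G12 - 2*nu12/E1 = 1/6 - 2*0.32/152 = 0.162456 GPa^-1
1/Ex = 0.0625/152 + 0.5625/10 + 0.162456*0.1875 = 0.0871217 GPa^-1
Ex = 11.48 GPa

11.48 GPa


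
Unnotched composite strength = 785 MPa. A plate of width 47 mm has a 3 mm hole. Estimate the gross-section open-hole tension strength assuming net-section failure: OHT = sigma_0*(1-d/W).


OHT = sigma_0*(1-d/W) = 785*(1-3/47) = 734.9 MPa

734.9 MPa


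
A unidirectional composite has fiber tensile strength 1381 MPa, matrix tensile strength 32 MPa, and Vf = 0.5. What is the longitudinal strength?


sigma_1 = sigma_f*Vf + sigma_m*(1-Vf) = 1381*0.5 + 32*0.5 = 706.5 MPa

706.5 MPa


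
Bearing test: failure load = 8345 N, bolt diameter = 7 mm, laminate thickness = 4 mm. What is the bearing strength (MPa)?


sigma_br = F/(d*h) = 8345/(7*4) = 298.0 MPa

298.0 MPa


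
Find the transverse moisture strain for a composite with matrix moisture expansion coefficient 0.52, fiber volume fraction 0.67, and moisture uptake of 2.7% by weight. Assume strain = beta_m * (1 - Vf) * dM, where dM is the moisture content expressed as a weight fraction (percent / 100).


dM = 2.7/100 = 0.027
strain = beta_m * (1-Vf) * dM = 0.52 * 0.33 * 0.027 = 0.0046332

0.0046332


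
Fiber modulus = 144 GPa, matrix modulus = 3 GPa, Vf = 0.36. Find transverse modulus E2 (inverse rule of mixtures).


1/E2 = Vf/Ef + (1-Vf)/Em = 0.36/144 + 0.64/3
E2 = 4.63 GPa

4.63 GPa


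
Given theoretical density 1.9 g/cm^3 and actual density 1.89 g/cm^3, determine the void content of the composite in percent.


Void% = (rho_theo - rho_actual)/rho_theo * 100 = (1.9 - 1.89)/1.9 * 100 = 0.53%

0.53%


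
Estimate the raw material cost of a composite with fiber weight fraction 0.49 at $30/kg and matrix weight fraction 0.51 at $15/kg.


Cost = cost_f*Wf + cost_m*Wm = 30*0.49 + 15*0.51 = $22.35/kg

$22.35/kg


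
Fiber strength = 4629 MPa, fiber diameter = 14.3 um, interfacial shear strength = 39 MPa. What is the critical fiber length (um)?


Lc = sigma_f * d / (2 * tau_i) = 4629 * 14.3 / (2 * 39) = 848.7 um

848.7 um


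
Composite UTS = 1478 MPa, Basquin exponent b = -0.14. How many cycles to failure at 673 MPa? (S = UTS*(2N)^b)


N = 0.5 * (S/UTS)^(1/b) = 0.5 * (673/1478)^(1/-0.14) = 137.8460 cycles

137.8460 cycles


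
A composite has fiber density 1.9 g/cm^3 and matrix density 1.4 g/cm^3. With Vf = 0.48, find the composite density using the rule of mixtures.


rho_c = rho_f*Vf + rho_m*(1-Vf) = 1.9*0.48 + 1.4*0.52 = 1.64 g/cm^3

1.64 g/cm^3


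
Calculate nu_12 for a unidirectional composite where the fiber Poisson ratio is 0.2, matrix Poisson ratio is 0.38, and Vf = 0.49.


nu_12 = nu_f*Vf + nu_m*(1-Vf) = 0.2*0.49 + 0.38*0.51 = 0.2918

0.2918


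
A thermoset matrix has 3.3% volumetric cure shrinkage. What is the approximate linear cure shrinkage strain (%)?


Linear shrinkage ≈ vol_shrink/3 = 3.3/3 = 1.1%

1.1%


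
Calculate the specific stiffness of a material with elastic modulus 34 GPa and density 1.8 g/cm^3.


Specific stiffness = E/rho = 34/1.8 = 18.9 GPa/(g/cm^3)

18.9 GPa/(g/cm^3)


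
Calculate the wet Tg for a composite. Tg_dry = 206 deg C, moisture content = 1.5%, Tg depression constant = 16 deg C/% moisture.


Tg_wet = Tg_dry - k*moisture = 206 - 16*1.5 = 182.0 deg C

182.0 deg C


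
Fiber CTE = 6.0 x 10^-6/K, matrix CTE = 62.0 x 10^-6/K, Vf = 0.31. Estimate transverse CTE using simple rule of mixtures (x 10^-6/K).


alpha_2 = alpha_f*Vf + alpha_m*(1-Vf) = 6.0*0.31 + 62.0*0.69 = 44.6 x 10^-6/K

44.6 x 10^-6/K


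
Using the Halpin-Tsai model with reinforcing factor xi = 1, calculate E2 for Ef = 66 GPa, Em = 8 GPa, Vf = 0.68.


eta = (Ef/Em - 1)/(Ef/Em + xi) = (8.25 - 1)/(8.25 + 1) = 0.7838
E2 = Em*(1+xi*eta*Vf)/(1-eta*Vf) = 26.26 GPa

26.26 GPa


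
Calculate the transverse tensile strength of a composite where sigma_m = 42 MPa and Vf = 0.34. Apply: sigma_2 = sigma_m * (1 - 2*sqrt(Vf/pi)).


factor = 1 - 2*sqrt(0.34/pi) = 0.342
sigma_2 = 42 * 0.342 = 14.37 MPa

14.37 MPa


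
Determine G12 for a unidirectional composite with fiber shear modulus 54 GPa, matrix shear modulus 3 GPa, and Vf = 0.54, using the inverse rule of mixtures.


1/G12 = Vf/Gf + (1-Vf)/Gm = 0.54/54 + 0.46/3
G12 = 6.12 GPa

6.12 GPa


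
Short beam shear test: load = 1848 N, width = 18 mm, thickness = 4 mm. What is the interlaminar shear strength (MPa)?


ILSS = 3F/(4bh) = 3*1848/(4*18*4) = 19.25 MPa

19.25 MPa


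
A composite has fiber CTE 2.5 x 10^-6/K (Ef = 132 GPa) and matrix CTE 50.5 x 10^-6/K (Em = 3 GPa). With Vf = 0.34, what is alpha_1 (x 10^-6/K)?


E1 = Ef*Vf + Em*(1-Vf) = 46.86
alpha_1 = (alpha_f*Ef*Vf + alpha_m*Em*(1-Vf))/E1 = 4.53 x 10^-6/K

4.53 x 10^-6/K


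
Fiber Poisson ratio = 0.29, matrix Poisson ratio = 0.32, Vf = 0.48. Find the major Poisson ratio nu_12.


nu_12 = nu_f*Vf + nu_m*(1-Vf) = 0.29*0.48 + 0.32*0.52 = 0.3056

0.3056


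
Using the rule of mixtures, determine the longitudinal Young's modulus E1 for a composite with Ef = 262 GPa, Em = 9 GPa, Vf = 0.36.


E1 = Ef*Vf + Em*(1-Vf) = 262*0.36 + 9*0.64 = 100.08 GPa

100.08 GPa


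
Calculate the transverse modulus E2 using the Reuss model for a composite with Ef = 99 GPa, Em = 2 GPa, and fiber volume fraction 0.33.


1/E2 = Vf/Ef + (1-Vf)/Em = 0.33/99 + 0.67/2
E2 = 2.96 GPa

2.96 GPa


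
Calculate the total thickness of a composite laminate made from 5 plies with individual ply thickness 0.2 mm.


h = n * t_ply = 5 * 0.2 = 1.0 mm

1.0 mm


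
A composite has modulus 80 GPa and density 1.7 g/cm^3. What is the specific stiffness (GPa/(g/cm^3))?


Specific stiffness = E/rho = 80/1.7 = 47.1 GPa/(g/cm^3)

47.1 GPa/(g/cm^3)


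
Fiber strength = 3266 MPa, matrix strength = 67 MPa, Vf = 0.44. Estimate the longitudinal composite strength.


sigma_1 = sigma_f*Vf + sigma_m*(1-Vf) = 3266*0.44 + 67*0.56 = 1474.6 MPa

1474.6 MPa


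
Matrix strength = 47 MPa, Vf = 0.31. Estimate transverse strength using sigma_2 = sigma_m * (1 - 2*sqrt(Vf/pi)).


factor = 1 - 2*sqrt(0.31/pi) = 0.3717
sigma_2 = 47 * 0.3717 = 17.47 MPa

17.47 MPa


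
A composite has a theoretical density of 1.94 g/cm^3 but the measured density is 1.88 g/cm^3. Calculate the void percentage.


Void% = (rho_theo - rho_actual)/rho_theo * 100 = (1.94 - 1.88)/1.94 * 100 = 3.09%

3.09%


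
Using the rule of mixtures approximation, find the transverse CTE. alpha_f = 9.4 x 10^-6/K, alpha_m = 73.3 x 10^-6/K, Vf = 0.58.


alpha_2 = alpha_f*Vf + alpha_m*(1-Vf) = 9.4*0.58 + 73.3*0.42 = 36.2 x 10^-6/K

36.2 x 10^-6/K


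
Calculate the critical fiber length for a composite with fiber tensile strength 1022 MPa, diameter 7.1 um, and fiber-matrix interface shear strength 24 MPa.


Lc = sigma_f * d / (2 * tau_i) = 1022 * 7.1 / (2 * 24) = 151.2 um

151.2 um


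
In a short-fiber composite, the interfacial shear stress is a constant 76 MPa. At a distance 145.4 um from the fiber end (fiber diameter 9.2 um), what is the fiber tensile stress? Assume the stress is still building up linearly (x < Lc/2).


Force balance: sigma_f * (pi*d^2/4) = tau * (pi*d) * x  ->  sigma_f = 4 * tau * x / d
sigma_f = 4 * 76 * 145.4 / 9.2 = 4804.5 MPa

4804.5 MPa


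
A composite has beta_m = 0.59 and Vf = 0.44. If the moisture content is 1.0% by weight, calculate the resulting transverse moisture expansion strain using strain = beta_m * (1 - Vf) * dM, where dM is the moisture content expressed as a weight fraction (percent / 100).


dM = 1.0/100 = 0.01
strain = beta_m * (1-Vf) * dM = 0.59 * 0.56 * 0.01 = 0.003304

0.003304


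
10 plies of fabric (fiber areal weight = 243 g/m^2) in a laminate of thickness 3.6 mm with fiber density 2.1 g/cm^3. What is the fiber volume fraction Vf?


Vf = n * FAW / (rho_f * h * 1000) = 10 * 243 / (2.1 * 3.6 * 1000) = 0.3214

0.3214


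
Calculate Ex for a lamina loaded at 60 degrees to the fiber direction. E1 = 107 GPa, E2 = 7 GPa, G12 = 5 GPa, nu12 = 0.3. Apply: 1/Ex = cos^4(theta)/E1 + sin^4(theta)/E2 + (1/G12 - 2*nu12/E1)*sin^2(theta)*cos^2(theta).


cos^4(60) = 0.0625, sin^4(60) = 0.5625, sin^2(60)*cos^2(60) = 0.1875
1/G12 - 2*nu12/E1 = 1/5 - 2*0.3/107 = 0.194393 GPa^-1
1/Ex = 0.0625/107 + 0.5625/7 + 0.194393*0.1875 = 0.1173899 GPa^-1
Ex = 8.52 GPa

8.52 GPa


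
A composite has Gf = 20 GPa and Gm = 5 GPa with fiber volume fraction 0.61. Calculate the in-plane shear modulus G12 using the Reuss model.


1/G12 = Vf/Gf + (1-Vf)/Gm = 0.61/20 + 0.39/5
G12 = 9.22 GPa

9.22 GPa


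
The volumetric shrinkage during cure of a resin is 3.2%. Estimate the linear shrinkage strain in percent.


Linear shrinkage ≈ vol_shrink/3 = 3.2/3 = 1.067%

1.067%
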